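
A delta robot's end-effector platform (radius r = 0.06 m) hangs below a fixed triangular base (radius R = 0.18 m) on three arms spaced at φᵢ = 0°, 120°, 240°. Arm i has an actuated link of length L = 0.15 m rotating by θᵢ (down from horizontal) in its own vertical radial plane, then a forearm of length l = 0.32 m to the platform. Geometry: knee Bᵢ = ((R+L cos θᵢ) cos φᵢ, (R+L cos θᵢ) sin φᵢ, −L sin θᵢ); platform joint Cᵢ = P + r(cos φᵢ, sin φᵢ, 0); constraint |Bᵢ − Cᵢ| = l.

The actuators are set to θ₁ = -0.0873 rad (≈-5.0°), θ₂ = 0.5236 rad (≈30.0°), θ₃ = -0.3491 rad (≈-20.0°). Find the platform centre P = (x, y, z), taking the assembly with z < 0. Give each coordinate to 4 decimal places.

O1 = (0.2694·cos0.0°, 0.2694·sin0.0°, 0.0131) = (0.2694, 0.0000, 0.0131)
φ2=120.0°: virtual centre (-0.1250, 0.2164, -0.0750), radius l
φ3=240.0°: virtual centre (-0.1305, -0.2260, 0.0513), radius l
subtract pairs → two planes through P
linear system: -0.7888x+0.4328y = -0.0047−-0.1762z; -0.7998x+-0.4520y = -0.0020−0.0765z
Cramer: x(z) = 0.0043-0.0662z;  y(z) = -0.0031+0.2863z
sphere 1 gives Az²+Bz+C=0 with A=1.0864, B=0.0072, C=-0.0319;  B²−4AC=0.1387;  roots -0.1747, 0.1681;  negative root z = -0.1747
x = 0.0158, y = -0.0531

(0.0158, -0.0531, -0.1747)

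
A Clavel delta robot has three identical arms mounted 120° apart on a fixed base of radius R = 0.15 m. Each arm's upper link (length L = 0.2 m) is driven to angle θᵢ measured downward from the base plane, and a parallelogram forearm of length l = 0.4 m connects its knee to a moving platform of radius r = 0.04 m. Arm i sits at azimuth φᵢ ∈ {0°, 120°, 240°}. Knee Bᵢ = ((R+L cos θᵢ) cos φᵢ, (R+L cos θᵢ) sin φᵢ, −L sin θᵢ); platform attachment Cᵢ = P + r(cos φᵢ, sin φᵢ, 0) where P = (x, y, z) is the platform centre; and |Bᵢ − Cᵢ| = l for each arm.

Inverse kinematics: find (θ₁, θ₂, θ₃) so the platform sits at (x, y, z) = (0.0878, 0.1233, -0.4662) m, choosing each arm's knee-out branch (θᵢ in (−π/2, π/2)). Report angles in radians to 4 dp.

φ1=0.0° → target in arm frame (0.0878, 0.1233)
  A cos θ + B sin θ = C:  0.0222·cos θ + -0.4662·sin θ = -0.2826
  √(A²+B²)=0.4667;  θ1 = -1.5232+2.2212 ≈ 0.6980
rotate P by −φ2: (0.0629, -0.1377, -0.4662)
  e−x'=0.0471;  (l²−L²−(e−x')²−y'²−z²)/2L = -0.2963
  γ=atan2(-0.4662,0.0471)=-1.4701;  ψ=arccos(-0.6323)=2.2554;  θ2=γ+ψ≈0.7853
rotate P by −φ3: (-0.1507, 0.0144, -0.4662)
  e−x'=0.2607;  (l²−L²−(e−x')²−y'²−z²)/2L = -0.4138
  θ3 = atan2(B,A) + arccos(C/0.5341) = 1.3960

θ₁ = 0.6980, θ₂ = 0.7853, θ₃ = 1.3960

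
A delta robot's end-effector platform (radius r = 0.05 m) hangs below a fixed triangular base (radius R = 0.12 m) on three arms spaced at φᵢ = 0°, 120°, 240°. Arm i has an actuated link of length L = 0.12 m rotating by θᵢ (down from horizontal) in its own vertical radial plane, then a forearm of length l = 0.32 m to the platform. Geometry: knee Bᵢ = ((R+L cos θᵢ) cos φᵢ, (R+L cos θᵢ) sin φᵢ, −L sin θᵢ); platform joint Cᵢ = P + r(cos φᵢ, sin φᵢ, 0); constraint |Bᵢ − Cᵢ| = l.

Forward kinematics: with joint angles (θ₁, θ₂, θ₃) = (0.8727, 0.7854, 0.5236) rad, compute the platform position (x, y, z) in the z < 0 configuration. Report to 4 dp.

(-0.0341, -0.0344, -0.3534)

centre 1 = (0.1471·cos0.0°, 0.1471·sin0.0°, -0.0919) = (0.1471, 0.0000, -0.0919)
arm 2 at φ=120.0°: (R−r)+L cos θ2 = 0.1549;  centre 2 = (-0.0774, 0.1341, -0.0849)
centre 3 = (0.1739·cos240.0°, 0.1739·sin240.0°, -0.0600) = (-0.0870, -0.1506, -0.0600)
|centre ₂|²−|centre ₁|² = 0.0011;  |centre ₃|²−|centre ₁|² = 0.0038
plane₁₂: -0.4491x+0.2682y+0.0142z = 0.0011
det = 0.2609;  x = -0.0051+0.0820z,  y = -0.0045+0.0845z
into |P−centre ₁|² = l²: 1.0139z² + 0.1581z + -0.0708 = 0;  Δ = 0.3119;  z = -0.3534 or 0.1975 → z<0 root = -0.3534
x = -0.0341, y = -0.0344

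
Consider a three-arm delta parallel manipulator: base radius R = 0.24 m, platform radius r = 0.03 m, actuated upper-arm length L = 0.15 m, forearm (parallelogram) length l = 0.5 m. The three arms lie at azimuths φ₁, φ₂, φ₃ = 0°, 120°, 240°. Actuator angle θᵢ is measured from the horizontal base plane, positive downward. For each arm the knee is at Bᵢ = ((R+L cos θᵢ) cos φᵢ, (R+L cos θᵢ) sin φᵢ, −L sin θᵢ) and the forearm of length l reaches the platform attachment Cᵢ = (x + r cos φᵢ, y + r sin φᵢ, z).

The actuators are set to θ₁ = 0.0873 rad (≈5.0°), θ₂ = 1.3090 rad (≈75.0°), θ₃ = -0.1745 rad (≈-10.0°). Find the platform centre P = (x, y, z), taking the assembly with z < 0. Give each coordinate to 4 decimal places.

(0.0742, -0.1762, -0.3840)

arm 1 at φ=0.0°: e+L cos θ1 = 0.3594;  centre 1 = (0.3594, 0.0000, -0.0131)
φ2=120.0°: virtual centre (-0.1244, 0.2155, -0.1449), radius l
arm 3 at φ=240.0°: e+L cos θ3 = 0.3577;  centre 3 = (-0.1789, -0.3098, 0.0260)
subtract pairs → two planes through P
[-0.9677 0.4310 -0.2636]·P = -0.0465;  [-1.0766 -0.6196 0.0782]·P = -0.0007
Cramer: x(z) = 0.0274-0.1219z;  y(z) = -0.0464+0.3380z
into |P−centre ₁|² = l²: 1.1291z² + 0.0757z + -0.1374 = 0;  Δ = 0.6263;  z = -0.3840 or 0.3169 → z<0 root = -0.3840
x = 0.0742, y = -0.1762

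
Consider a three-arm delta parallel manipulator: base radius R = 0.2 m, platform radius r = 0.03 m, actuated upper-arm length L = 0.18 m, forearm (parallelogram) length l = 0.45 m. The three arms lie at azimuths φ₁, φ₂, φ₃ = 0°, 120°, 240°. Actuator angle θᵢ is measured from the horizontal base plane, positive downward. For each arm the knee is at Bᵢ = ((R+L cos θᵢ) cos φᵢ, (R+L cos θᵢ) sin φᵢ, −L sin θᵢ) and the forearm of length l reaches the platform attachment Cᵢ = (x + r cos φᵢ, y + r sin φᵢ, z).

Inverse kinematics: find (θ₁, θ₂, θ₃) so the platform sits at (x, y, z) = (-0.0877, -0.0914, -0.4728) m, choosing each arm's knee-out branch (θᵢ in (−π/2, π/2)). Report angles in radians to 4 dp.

rotate P by −φ1: (-0.0877, -0.0914, -0.4728)
  A cos θ + B sin θ = C:  0.2577·cos θ + -0.4728·sin θ = -0.3561
  θ1 = atan2(B,A) + arccos(C/0.5385) = 1.2217
arm 2 (φ=120.0°): x'=-0.0353, y'=0.1217
  e−x'=0.2053;  (l²−L²−(e−x')²−y'²−z²)/2L = -0.3066
  γ=atan2(-0.4728,0.2053)=-1.1611;  ψ=arccos(-0.5949)=2.2079;  θ2=γ+ψ≈1.0468
arm 3 (φ=240.0°): x'=0.1230, y'=-0.0303
  e−x'=0.0470;  (l²−L²−(e−x')²−y'²−z²)/2L = -0.1571
  γ=atan2(-0.4728,0.0470)=-1.4717;  ψ=arccos(-0.3307)=1.9078;  θ3=γ+ψ≈0.4361

θ₁ = 1.2217, θ₂ = 1.0468, θ₃ = 0.4361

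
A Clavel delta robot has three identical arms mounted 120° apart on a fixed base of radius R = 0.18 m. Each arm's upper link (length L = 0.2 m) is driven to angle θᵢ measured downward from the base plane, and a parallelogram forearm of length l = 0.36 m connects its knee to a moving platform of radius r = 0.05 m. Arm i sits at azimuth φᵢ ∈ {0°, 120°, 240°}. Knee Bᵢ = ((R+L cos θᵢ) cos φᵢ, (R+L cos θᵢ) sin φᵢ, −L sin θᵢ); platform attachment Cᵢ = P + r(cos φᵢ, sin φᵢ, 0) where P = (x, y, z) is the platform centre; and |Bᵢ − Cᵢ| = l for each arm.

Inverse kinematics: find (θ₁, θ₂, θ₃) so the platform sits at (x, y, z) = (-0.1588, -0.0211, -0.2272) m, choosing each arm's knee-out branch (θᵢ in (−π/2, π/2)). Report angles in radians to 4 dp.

θ₁ = 1.2216, θ₂ = 0.1749, θ₃ = -0.0874

arm 1 (φ=0.0°): x'=-0.1588, y'=-0.0211
  e−x'=0.2888;  (l²−L²−(e−x')²−y'²−z²)/2L = -0.1147
  γ=atan2(-0.2272,0.2888)=-0.6666;  ψ=arccos(-0.3121)=1.8882;  θ1=γ+ψ≈1.2216
φ2=120.0° → target in arm frame (0.0611, 0.1481)
  e−x'=0.0689;  (l²−L²−(e−x')²−y'²−z²)/2L = 0.0283
  √(A²+B²)=0.2374;  θ2 = -1.2765+1.4514 ≈ 0.1749
arm 3 (φ=240.0°): x'=0.0977, y'=-0.1270
  A=0.0323, B=-0.2272, C=(l²−L²−A²−y'²−z²)/(2L)=0.0520
  θ3 = atan2(B,A) + arccos(C/0.2295) = -0.0874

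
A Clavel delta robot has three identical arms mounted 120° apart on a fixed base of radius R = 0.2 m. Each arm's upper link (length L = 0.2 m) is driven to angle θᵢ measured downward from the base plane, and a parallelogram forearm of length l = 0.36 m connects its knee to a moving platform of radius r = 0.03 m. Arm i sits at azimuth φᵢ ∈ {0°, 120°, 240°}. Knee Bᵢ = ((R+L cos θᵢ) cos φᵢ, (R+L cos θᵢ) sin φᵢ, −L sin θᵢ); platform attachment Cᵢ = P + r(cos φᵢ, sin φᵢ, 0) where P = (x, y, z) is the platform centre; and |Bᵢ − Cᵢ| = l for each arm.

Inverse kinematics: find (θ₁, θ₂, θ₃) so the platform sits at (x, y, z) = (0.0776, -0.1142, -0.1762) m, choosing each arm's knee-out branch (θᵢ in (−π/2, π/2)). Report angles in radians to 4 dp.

θ₁ = -0.0002, θ₂ = 1.3090, θ₃ = 0.1749

arm 1 (φ=0.0°): x'=0.0776, y'=-0.1142
  A cos θ + B sin θ = C:  0.0924·cos θ + -0.1762·sin θ = 0.0924
  γ=atan2(-0.1762,0.0924)=-1.0878;  ψ=arccos(0.4646)=1.0876;  θ1=γ+ψ≈-0.0002
arm 2 (φ=120.0°): x'=-0.1377, y'=-0.0101
  e−x'=0.3077;  (l²−L²−(e−x')²−y'²−z²)/2L = -0.0906
  √(A²+B²)=0.3546;  θ2 = -0.5201+1.8291 ≈ 1.3090
φ3=240.0° → target in arm frame (0.0601, 0.1243)
  A=0.1099, B=-0.1762, C=(l²−L²−A²−y'²−z²)/(2L)=0.0776
  θ3 = atan2(B,A) + arccos(C/0.2077) = 0.1749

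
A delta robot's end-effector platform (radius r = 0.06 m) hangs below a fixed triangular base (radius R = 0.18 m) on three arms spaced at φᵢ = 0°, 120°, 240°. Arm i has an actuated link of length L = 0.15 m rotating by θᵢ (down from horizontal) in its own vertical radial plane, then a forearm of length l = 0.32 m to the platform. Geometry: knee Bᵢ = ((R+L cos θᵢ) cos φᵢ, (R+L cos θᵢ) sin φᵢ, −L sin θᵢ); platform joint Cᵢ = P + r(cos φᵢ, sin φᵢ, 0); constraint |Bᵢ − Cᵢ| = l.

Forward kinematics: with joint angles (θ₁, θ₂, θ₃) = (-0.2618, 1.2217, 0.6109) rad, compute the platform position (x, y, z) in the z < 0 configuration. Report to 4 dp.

φ1=0.0°: virtual centre (0.2649, 0.0000, 0.0388), radius l
φ2=120.0°: virtual centre (-0.0857, 0.1484, -0.1410), radius l
S3 = (0.2429·cos240.0°, 0.2429·sin240.0°, -0.0860) = (-0.1214, -0.2103, -0.0860)
|S₂|²−|S₁|² = -0.0225;  |S₃|²−|S₁|² = -0.0053
plane₁₂: -0.7011x+0.2967y+-0.3596z = -0.0225
Cramer: x(z) = 0.0210-0.4299z;  y(z) = -0.0260+0.1960z
sphere 1 gives Az²+Bz+C=0 with A=1.2232, B=0.1218, C=-0.0407;  B²−4AC=0.2142;  roots -0.2390, 0.1394;  negative root z = -0.2390
x = 0.1238, y = -0.0729

(0.1238, -0.0729, -0.2390)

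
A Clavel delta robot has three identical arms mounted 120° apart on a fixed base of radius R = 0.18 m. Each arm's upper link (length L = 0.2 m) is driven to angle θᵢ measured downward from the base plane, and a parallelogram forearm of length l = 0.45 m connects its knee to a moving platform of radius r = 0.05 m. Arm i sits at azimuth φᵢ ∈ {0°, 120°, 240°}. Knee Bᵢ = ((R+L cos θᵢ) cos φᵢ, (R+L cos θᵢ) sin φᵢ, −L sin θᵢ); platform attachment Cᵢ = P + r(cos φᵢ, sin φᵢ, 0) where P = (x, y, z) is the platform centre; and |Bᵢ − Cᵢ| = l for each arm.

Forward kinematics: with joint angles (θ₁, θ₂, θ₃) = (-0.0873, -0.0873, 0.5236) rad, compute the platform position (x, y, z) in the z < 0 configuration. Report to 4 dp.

(0.0441, 0.0763, -0.3222)

φ1=0.0°: virtual centre (0.3292, 0.0000, 0.0174), radius l
arm 2 at φ=120.0°: (R−r)+L cos θ2 = 0.3292;  centre 2 = (-0.1646, 0.2851, 0.0174)
centre 3 = (0.3032·cos240.0°, 0.3032·sin240.0°, -0.1000) = (-0.1516, -0.2626, -0.1000)
eliminate P² terms by subtracting sphere 1 from 2 and 3
linear system: -0.9877x+0.5703y = 0.0000−0.0000z; -0.9617x+-0.5252y = -0.0068−-0.2349z
Cramer: x(z) = 0.0036-0.1255z;  y(z) = 0.0063-0.2174z
into |P−centre ₁|² = l²: 1.0630z² + 0.0441z + -0.0961 = 0;  Δ = 0.4107;  z = -0.3222 or 0.2807 → z<0 root = -0.3222
x = 0.0441, y = 0.0763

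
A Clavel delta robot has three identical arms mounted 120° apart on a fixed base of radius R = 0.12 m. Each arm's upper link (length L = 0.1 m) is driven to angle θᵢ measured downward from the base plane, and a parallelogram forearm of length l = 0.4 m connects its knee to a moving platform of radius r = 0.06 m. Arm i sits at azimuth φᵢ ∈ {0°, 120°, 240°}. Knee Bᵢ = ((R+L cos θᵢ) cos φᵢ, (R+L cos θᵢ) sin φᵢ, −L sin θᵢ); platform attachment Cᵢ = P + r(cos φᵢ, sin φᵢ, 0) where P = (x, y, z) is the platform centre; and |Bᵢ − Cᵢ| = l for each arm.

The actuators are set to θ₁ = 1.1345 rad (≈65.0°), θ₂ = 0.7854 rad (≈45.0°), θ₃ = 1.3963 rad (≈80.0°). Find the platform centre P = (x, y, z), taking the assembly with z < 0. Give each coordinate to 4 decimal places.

O1 = (0.1023·cos0.0°, 0.1023·sin0.0°, -0.0906) = (0.1023, 0.0000, -0.0906)
arm 2 at φ=120.0°: ρ2 = 0.1307;  O2 = (-0.0654, 0.1132, -0.0707)
arm 3 at φ=240.0°: ρ3 = 0.0774;  O3 = (-0.0387, -0.0670, -0.0985)
|O₂|²−|O₁|² = 0.0034;  |O₃|²−|O₁|² = -0.0030
plane₁₂: -0.3352x+0.2264y+0.0398z = 0.0034
det = 0.1087;  x = 0.0020+0.0164z,  y = 0.0181+-0.1517z
into |P−O₁|² = l²: 1.0233z² + 0.1725z + -0.1414 = 0;  Δ = 0.6086;  z = -0.4655 or 0.2969 → z<0 root = -0.4655
x = -0.0056, y = 0.0887

(-0.0056, 0.0887, -0.4655)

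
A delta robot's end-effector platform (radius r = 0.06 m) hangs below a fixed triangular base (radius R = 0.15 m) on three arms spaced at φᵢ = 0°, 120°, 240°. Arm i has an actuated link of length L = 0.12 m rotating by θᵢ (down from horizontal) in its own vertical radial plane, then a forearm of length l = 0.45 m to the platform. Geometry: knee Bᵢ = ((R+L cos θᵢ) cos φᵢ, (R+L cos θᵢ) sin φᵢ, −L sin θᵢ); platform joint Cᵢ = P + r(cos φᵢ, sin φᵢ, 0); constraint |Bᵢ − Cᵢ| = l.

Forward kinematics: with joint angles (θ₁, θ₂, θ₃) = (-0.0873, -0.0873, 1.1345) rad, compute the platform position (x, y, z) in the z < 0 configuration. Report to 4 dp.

(0.1066, 0.1846, -0.3868)

centre 1 = (0.2095·cos0.0°, 0.2095·sin0.0°, 0.0105) = (0.2095, 0.0000, 0.0105)
centre 2 = (0.2095·cos120.0°, 0.2095·sin120.0°, 0.0105) = (-0.1048, 0.1815, 0.0105)
arm 3 at φ=240.0°: (R−r)+L cos θ3 = 0.1407;  centre 3 = (-0.0704, -0.1219, -0.1088)
|centre ₂|²−|centre ₁|² = 0.0000;  |centre ₃|²−|centre ₁|² = -0.0124
plane₁₂: -0.6286x+0.3629y+0.0000z = 0.0000
Cramer: x(z) = 0.0126-0.2428z;  y(z) = 0.0219-0.4206z
into |P−centre ₁|² = l²: 1.2359z² + 0.0563z + -0.1631 = 0;  Δ = 0.8096;  z = -0.3868 or 0.3412 → z<0 root = -0.3868
x = 0.1066, y = 0.1846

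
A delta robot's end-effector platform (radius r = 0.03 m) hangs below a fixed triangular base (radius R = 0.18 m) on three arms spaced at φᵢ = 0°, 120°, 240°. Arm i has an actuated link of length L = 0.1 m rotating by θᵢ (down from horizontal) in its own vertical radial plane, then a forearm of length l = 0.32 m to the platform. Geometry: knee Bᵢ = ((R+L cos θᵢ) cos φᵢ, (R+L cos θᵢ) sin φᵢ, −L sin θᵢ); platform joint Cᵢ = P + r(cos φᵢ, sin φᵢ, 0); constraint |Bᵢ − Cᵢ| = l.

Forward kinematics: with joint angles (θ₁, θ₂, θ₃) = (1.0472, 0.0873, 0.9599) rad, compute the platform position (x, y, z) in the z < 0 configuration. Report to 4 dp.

(-0.0466, 0.0653, -0.2798)

arm 1 at φ=0.0°: (R−r)+L cos θ1 = 0.2000;  S1 = (0.2000, 0.0000, -0.0866)
arm 2 at φ=120.0°: (R−r)+L cos θ2 = 0.2496;  S2 = (-0.1248, 0.2162, -0.0087)
arm 3 at φ=240.0°: (R−r)+L cos θ3 = 0.2074;  S3 = (-0.1037, -0.1796, -0.0819)
subtract pairs → two planes through P
plane₁₂: -0.6496x+0.4324y+0.1558z = 0.0149
det = 0.4959;  x = -0.0127+0.1210z,  y = 0.0153+-0.1785z
into |P−S₁|² = l²: 1.0465z² + 0.1163z + -0.0494 = 0;  Δ = 0.2204;  z = -0.2798 or 0.1688 → z<0 root = -0.2798
x = -0.0466, y = 0.0653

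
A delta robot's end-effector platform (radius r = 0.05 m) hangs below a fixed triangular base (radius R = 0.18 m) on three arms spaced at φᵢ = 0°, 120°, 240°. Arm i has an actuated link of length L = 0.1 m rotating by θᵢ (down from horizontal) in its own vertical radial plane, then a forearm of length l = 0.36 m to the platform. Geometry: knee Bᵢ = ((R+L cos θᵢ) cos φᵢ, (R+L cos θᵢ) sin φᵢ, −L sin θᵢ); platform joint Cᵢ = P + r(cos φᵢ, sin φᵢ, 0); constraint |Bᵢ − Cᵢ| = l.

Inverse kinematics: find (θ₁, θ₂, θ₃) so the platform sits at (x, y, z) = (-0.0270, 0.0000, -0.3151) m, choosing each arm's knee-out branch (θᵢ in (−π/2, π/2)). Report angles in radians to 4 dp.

rotate P by −φ1: (-0.0270, 0.0000, -0.3151)
  A=0.1570, B=-0.3151, C=(l²−L²−A²−y'²−z²)/(2L)=-0.0217
  γ=atan2(-0.3151,0.1570)=-1.1085;  ψ=arccos(-0.0616)=1.6324;  θ1=γ+ψ≈0.5239
φ2=120.0° → target in arm frame (0.0135, 0.0234)
  A=0.1165, B=-0.3151, C=(l²−L²−A²−y'²−z²)/(2L)=0.0310
  θ2 = atan2(B,A) + arccos(C/0.3359) = 0.2618
φ3=240.0° → target in arm frame (0.0135, -0.0234)
  A cos θ + B sin θ = C:  0.1165·cos θ + -0.3151·sin θ = 0.0310
  γ=atan2(-0.3151,0.1165)=-1.2167;  ψ=arccos(0.0922)=1.4785;  θ3=γ+ψ≈0.2618

θ₁ = 0.5239, θ₂ = 0.2618, θ₃ = 0.2618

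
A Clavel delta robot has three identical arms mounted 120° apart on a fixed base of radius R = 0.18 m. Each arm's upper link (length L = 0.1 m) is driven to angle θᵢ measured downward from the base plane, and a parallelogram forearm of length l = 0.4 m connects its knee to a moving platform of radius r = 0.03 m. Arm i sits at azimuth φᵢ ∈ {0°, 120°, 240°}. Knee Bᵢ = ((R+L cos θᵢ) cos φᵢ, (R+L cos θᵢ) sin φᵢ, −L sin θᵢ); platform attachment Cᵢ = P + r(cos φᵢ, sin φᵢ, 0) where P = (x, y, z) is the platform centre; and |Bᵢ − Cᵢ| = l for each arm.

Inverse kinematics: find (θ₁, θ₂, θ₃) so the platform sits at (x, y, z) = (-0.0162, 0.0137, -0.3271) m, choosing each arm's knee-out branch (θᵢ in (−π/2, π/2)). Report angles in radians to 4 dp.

rotate P by −φ1: (-0.0162, 0.0137, -0.3271)
  A=0.1662, B=-0.3271, C=(l²−L²−A²−y'²−z²)/(2L)=0.0760
  θ1 = atan2(B,A) + arccos(C/0.3669) = 0.2615
rotate P by −φ2: (0.0200, 0.0072, -0.3271)
  e−x'=0.1300;  (l²−L²−(e−x')²−y'²−z²)/2L = 0.1302
  √(A²+B²)=0.3520;  θ2 = -1.1924+1.1918 ≈ -0.0006
arm 3 (φ=240.0°): x'=-0.0038, y'=-0.0209
  A=0.1538, B=-0.3271, C=(l²−L²−A²−y'²−z²)/(2L)=0.0946
  θ3 = atan2(B,A) + arccos(C/0.3614) = 0.1745

θ₁ = 0.2615, θ₂ = -0.0006, θ₃ = 0.1745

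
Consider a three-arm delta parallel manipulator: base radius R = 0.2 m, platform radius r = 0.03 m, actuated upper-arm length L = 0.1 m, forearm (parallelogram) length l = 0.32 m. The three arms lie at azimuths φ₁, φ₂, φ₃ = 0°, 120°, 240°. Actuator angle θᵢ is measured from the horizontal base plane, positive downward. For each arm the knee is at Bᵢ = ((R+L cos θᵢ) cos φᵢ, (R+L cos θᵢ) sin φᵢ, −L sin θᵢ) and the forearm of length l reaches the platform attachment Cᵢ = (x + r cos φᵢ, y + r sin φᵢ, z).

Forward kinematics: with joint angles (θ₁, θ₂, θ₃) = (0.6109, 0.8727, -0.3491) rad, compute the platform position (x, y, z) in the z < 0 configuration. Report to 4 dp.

(-0.0173, -0.0668, -0.2169)

arm 1 at φ=0.0°: e+L cos θ1 = 0.2519;  centre 1 = (0.2519, 0.0000, -0.0574)
φ2=120.0°: virtual centre (-0.1171, 0.2029, -0.0766), radius l
φ3=240.0°: virtual centre (-0.1320, -0.2286, 0.0342), radius l
eliminate P² terms by subtracting sphere 1 from 2 and 3
linear system: -0.7381x+0.4058y = -0.0060−-0.0385z; -0.7678x+-0.4572y = 0.0041−0.1831z
det = 0.6490;  x = 0.0017+0.0874z,  y = -0.0118+0.2538z
quadratic in z: (1.0721)z²+(0.0650)z+(-0.0363)=0, √Δ=0.4001 → z ∈ {-0.2169, 0.1563}; z = -0.2169 (taking z<0)
x = -0.0173, y = -0.0668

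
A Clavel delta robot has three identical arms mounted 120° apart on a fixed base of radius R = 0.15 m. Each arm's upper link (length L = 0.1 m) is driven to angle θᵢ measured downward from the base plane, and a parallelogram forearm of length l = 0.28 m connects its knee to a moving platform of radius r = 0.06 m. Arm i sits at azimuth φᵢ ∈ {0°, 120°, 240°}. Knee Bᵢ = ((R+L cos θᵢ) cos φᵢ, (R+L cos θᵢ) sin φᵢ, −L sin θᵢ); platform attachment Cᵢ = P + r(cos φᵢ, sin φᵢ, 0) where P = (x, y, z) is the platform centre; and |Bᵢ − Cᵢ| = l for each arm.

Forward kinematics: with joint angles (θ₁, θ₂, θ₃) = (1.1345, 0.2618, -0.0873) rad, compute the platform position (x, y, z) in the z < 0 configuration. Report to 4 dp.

(-0.1069, -0.0252, -0.2340)

arm 1 at φ=0.0°: (R−r)+L cos θ1 = 0.1323;  O1 = (0.1323, 0.0000, -0.0906)
arm 2 at φ=120.0°: (R−r)+L cos θ2 = 0.1866;  O2 = (-0.0933, 0.1616, -0.0259)
φ3=240.0°: virtual centre (-0.0948, -0.1642, 0.0087), radius l
subtract pairs → two planes through P
plane₁₂: -0.4511x+0.3232y+0.1295z = 0.0098
det = 0.2949;  x = -0.0222+0.3620z,  y = -0.0007+0.1045z
quadratic in z: (1.1419)z²+(0.0693)z+(-0.0463)=0, √Δ=0.4652 → z ∈ {-0.2340, 0.1733}; z = -0.2340 (taking z<0)
x = -0.1069, y = -0.0252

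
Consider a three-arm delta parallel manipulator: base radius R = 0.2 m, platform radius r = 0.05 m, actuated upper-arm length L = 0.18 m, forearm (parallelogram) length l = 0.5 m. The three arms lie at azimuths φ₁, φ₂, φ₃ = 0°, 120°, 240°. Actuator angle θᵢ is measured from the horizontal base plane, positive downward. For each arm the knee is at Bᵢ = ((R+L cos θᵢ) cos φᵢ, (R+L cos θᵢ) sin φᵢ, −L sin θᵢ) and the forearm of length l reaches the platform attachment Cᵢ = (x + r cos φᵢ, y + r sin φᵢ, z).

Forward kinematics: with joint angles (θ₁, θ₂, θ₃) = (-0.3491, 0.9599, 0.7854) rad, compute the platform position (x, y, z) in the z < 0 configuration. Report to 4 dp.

(0.2055, -0.0318, -0.4243)

arm 1 at φ=0.0°: (R−r)+L cos θ1 = 0.3191;  O1 = (0.3191, 0.0000, 0.0616)
O2 = (0.2532·cos120.0°, 0.2532·sin120.0°, -0.1474) = (-0.1266, 0.2193, -0.1474)
φ3=240.0°: virtual centre (-0.1386, -0.2401, -0.1273), radius l
eliminate P² terms by subtracting sphere 1 from 2 and 3
linear system: -0.8915x+0.4386y = -0.0198−-0.4180z; -0.9156x+-0.4803y = -0.0126−-0.3777z
det = 0.8298;  x = 0.0181+-0.4416z,  y = -0.0083+0.0554z
sphere 1 gives Az²+Bz+C=0 with A=1.1981, B=0.1418, C=-0.1555;  B²−4AC=0.7653;  roots -0.4243, 0.3059;  negative root z = -0.4243
x = 0.2055, y = -0.0318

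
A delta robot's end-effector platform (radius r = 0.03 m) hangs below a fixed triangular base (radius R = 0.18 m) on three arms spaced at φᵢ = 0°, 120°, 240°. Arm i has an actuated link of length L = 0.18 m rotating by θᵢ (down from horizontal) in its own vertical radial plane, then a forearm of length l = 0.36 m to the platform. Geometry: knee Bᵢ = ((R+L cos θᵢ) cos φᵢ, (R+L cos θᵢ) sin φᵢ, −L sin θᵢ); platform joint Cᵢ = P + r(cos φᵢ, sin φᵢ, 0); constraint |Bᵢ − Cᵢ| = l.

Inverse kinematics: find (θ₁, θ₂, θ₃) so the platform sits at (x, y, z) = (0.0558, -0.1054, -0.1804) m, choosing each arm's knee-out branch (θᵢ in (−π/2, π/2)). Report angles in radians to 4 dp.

θ₁ = -0.1745, θ₂ = 1.0475, θ₃ = -0.2621

φ1=0.0° → target in arm frame (0.0558, -0.1054)
  e−x'=0.0942;  (l²−L²−(e−x')²−y'²−z²)/2L = 0.1241
  θ1 = atan2(B,A) + arccos(C/0.2035) = -0.1745
φ2=120.0° → target in arm frame (-0.1192, 0.0044)
  A=0.2692, B=-0.1804, C=(l²−L²−A²−y'²−z²)/(2L)=-0.0217
  γ=atan2(-0.1804,0.2692)=-0.5904;  ψ=arccos(-0.0670)=1.6379;  θ2=γ+ψ≈1.0475
rotate P by −φ3: (0.0634, 0.1010, -0.1804)
  A cos θ + B sin θ = C:  0.0866·cos θ + -0.1804·sin θ = 0.1304
  √(A²+B²)=0.2001;  θ3 = -1.1231+0.8610 ≈ -0.2621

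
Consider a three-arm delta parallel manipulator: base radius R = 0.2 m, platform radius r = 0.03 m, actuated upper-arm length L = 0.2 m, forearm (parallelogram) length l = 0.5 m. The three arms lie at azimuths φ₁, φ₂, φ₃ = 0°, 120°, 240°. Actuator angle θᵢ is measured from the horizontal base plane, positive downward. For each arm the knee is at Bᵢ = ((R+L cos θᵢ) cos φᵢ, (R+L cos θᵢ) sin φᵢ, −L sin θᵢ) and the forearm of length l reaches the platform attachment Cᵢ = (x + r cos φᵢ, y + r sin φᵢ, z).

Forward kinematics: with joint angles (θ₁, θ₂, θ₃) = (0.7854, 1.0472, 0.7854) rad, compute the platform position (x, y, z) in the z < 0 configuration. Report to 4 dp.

φ1=0.0°: virtual centre (0.3114, 0.0000, -0.1414), radius l
φ2=120.0°: virtual centre (-0.1350, 0.2338, -0.1732), radius l
φ3=240.0°: virtual centre (-0.1557, -0.2697, -0.1414), radius l
|S₂|²−|S₁|² = -0.0141;  |S₃|²−|S₁|² = 0.0000
[-0.8928 0.4677 -0.0636]·P = -0.0141;  [-0.9343 -0.5394 0.0000]·P = 0.0000
Cramer: x(z) = 0.0083-0.0373z;  y(z) = -0.0143+0.0647z
into |P−S₁|² = l²: 1.0056z² + 0.3036z + -0.1379 = 0;  Δ = 0.6468;  z = -0.5509 or 0.2489 → z<0 root = -0.5509
x = 0.0288, y = -0.0499

(0.0288, -0.0499, -0.5509)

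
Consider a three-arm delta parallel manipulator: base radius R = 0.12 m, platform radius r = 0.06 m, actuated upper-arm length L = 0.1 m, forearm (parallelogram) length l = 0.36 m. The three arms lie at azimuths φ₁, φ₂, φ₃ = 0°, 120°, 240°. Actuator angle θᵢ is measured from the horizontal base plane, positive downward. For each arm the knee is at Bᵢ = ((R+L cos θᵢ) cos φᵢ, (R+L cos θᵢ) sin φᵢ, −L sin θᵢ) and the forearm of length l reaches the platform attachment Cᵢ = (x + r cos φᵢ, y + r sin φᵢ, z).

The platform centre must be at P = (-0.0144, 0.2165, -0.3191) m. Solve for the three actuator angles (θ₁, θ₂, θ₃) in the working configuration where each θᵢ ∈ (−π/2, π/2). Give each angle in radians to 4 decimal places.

φ1=0.0° → target in arm frame (-0.0144, 0.2165)
  e−x'=0.0744;  (l²−L²−(e−x')²−y'²−z²)/2L = -0.1732
  √(A²+B²)=0.3277;  θ1 = -1.3417+2.1276 ≈ 0.7859
rotate P by −φ2: (0.1947, -0.0958, -0.3191)
  A cos θ + B sin θ = C:  -0.1347·cos θ + -0.3191·sin θ = -0.0477
  γ=atan2(-0.3191,-0.1347)=-1.9702;  ψ=arccos(-0.1377)=1.7090;  θ2=γ+ψ≈-0.2612
arm 3 (φ=240.0°): x'=-0.1803, y'=-0.1207
  A cos θ + B sin θ = C:  0.2403·cos θ + -0.3191·sin θ = -0.2727
  θ3 = atan2(B,A) + arccos(C/0.3995) = 1.3969

θ₁ = 0.7859, θ₂ = -0.2612, θ₃ = 1.3969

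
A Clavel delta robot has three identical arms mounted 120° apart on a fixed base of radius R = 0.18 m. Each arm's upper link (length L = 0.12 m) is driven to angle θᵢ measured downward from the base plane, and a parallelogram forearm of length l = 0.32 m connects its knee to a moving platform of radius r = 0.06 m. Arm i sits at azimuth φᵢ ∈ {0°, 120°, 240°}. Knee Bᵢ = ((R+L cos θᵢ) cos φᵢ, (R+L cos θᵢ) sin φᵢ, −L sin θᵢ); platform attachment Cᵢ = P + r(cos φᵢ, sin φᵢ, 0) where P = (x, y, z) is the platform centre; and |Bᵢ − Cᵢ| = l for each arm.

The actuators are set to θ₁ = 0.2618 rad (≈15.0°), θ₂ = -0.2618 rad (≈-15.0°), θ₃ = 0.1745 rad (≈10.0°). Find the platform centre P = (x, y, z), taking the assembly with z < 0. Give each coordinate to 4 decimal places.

(-0.0227, 0.0269, -0.2176)

arm 1 at φ=0.0°: (R−r)+L cos θ1 = 0.2359;  O1 = (0.2359, 0.0000, -0.0311)
arm 2 at φ=120.0°: (R−r)+L cos θ2 = 0.2359;  O2 = (-0.1180, 0.2043, 0.0311)
arm 3 at φ=240.0°: (R−r)+L cos θ3 = 0.2382;  O3 = (-0.1191, -0.2063, -0.0208)
eliminate P² terms by subtracting sphere 1 from 2 and 3
linear system: -0.7077x+0.4086y = 0.0000−0.1242z; -0.7100x+-0.4125y = 0.0005−0.0204z
Cramer: x(z) = -0.0004+0.1024z;  y(z) = -0.0007-0.1267z
quadratic in z: (1.0265)z²+(0.0139)z+(-0.0456)=0, √Δ=0.4329 → z ∈ {-0.2176, 0.2041}; z = -0.2176 (taking z<0)
x = -0.0227, y = 0.0269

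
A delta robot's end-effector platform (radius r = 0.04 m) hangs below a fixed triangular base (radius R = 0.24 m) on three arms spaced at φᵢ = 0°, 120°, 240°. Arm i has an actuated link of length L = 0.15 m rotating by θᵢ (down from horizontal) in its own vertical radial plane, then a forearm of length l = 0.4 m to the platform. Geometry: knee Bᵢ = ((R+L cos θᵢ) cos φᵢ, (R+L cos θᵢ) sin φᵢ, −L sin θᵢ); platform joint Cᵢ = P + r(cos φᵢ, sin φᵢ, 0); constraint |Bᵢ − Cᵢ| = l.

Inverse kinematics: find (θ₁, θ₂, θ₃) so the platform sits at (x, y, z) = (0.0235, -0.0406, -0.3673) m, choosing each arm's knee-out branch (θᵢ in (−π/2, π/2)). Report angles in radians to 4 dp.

φ1=0.0° → target in arm frame (0.0235, -0.0406)
  A=0.1765, B=-0.3673, C=(l²−L²−A²−y'²−z²)/(2L)=-0.1007
  θ1 = atan2(B,A) + arccos(C/0.4075) = 0.6977
φ2=120.0° → target in arm frame (-0.0469, -0.0001)
  A cos θ + B sin θ = C:  0.2469·cos θ + -0.3673·sin θ = -0.1946
  γ=atan2(-0.3673,0.2469)=-0.9790;  ψ=arccos(-0.4397)=2.0260;  θ2=γ+ψ≈1.0471
rotate P by −φ3: (0.0234, 0.0407, -0.3673)
  A=0.1766, B=-0.3673, C=(l²−L²−A²−y'²−z²)/(2L)=-0.1008
  √(A²+B²)=0.4075;  θ3 = -1.1226+1.8208 ≈ 0.6981

θ₁ = 0.6977, θ₂ = 1.0471, θ₃ = 0.6981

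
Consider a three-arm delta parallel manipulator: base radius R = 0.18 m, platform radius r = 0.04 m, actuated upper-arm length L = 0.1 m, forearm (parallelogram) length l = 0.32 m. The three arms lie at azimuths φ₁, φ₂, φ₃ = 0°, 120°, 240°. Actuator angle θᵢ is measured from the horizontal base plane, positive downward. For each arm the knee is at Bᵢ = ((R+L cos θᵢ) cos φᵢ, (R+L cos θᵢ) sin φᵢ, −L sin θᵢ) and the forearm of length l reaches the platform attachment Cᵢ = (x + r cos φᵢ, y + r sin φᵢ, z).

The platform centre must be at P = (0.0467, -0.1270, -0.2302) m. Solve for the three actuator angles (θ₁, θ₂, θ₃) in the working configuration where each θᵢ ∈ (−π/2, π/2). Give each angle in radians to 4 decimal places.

rotate P by −φ1: (0.0467, -0.1270, -0.2302)
  A=0.0933, B=-0.2302, C=(l²−L²−A²−y'²−z²)/(2L)=0.0729
  θ1 = atan2(B,A) + arccos(C/0.2484) = 0.0873
arm 2 (φ=120.0°): x'=-0.1333, y'=0.0231
  A=0.2733, B=-0.2302, C=(l²−L²−A²−y'²−z²)/(2L)=-0.1792
  θ2 = atan2(B,A) + arccos(C/0.3574) = 1.3961
arm 3 (φ=240.0°): x'=0.0866, y'=0.1039
  A=0.0534, B=-0.2302, C=(l²−L²−A²−y'²−z²)/(2L)=0.1288
  γ=atan2(-0.2302,0.0534)=-1.3430;  ψ=arccos(0.5450)=0.9944;  θ3=γ+ψ≈-0.3486

θ₁ = 0.0873, θ₂ = 1.3961, θ₃ = -0.3486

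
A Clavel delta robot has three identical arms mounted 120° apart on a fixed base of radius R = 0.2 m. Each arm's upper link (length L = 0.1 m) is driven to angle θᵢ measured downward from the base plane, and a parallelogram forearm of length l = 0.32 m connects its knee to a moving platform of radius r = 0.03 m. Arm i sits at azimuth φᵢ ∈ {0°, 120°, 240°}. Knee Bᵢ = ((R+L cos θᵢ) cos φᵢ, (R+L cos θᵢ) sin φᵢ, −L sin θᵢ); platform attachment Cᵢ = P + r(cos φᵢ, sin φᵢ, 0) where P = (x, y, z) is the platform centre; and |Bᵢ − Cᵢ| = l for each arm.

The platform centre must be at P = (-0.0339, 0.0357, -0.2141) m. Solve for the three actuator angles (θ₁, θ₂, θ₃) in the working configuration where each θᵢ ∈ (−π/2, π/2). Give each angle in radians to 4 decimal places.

rotate P by −φ1: (-0.0339, 0.0357, -0.2141)
  e−x'=0.2039;  (l²−L²−(e−x')²−y'²−z²)/2L = 0.0186
  θ1 = atan2(B,A) + arccos(C/0.2957) = 0.6982
arm 2 (φ=120.0°): x'=0.0479, y'=0.0115
  e−x'=0.1221;  (l²−L²−(e−x')²−y'²−z²)/2L = 0.1576
  γ=atan2(-0.2141,0.1221)=-1.0524;  ψ=arccos(0.6392)=0.8773;  θ2=γ+ψ≈-0.1751
rotate P by −φ3: (-0.0140, -0.0472, -0.2141)
  A cos θ + B sin θ = C:  0.1840·cos θ + -0.2141·sin θ = 0.0524
  √(A²+B²)=0.2823;  θ3 = -0.8610+1.3839 ≈ 0.5230

θ₁ = 0.6982, θ₂ = -0.1751, θ₃ = 0.5230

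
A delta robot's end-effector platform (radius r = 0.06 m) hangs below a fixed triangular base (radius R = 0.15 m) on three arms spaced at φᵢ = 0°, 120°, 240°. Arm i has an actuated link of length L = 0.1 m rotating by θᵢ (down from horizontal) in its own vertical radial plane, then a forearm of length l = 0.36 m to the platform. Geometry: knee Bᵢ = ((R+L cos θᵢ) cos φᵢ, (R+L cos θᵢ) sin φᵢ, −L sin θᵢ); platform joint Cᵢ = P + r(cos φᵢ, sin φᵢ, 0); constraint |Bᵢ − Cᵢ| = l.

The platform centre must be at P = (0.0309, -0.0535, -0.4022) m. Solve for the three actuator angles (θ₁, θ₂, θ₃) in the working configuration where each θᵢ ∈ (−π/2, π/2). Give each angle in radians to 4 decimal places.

θ₁ = 0.7854, θ₂ = 1.2217, θ₃ = 0.7855

rotate P by −φ1: (0.0309, -0.0535, -0.4022)
  A=0.0591, B=-0.4022, C=(l²−L²−A²−y'²−z²)/(2L)=-0.2426
  γ=atan2(-0.4022,0.0591)=-1.4249;  ψ=arccos(-0.5968)=2.2103;  θ1=γ+ψ≈0.7854
arm 2 (φ=120.0°): x'=-0.0618, y'=0.0000
  A cos θ + B sin θ = C:  0.1518·cos θ + -0.4022·sin θ = -0.3260
  √(A²+B²)=0.4299;  θ2 = -1.2099+2.4316 ≈ 1.2217
φ3=240.0° → target in arm frame (0.0309, 0.0535)
  A cos θ + B sin θ = C:  0.0591·cos θ + -0.4022·sin θ = -0.2426
  θ3 = atan2(B,A) + arccos(C/0.4065) = 0.7855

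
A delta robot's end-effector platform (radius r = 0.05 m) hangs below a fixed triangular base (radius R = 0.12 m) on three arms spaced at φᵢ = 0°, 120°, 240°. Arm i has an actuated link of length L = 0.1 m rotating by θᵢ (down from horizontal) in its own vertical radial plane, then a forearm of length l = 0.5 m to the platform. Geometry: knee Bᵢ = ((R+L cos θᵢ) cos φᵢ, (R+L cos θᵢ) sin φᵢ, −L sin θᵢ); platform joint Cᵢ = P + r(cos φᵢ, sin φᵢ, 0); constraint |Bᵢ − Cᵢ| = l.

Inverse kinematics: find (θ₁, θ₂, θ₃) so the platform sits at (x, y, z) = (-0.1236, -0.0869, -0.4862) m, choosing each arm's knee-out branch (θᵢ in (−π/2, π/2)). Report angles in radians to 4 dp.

φ1=0.0° → target in arm frame (-0.1236, -0.0869)
  e−x'=0.1936;  (l²−L²−(e−x')²−y'²−z²)/2L = -0.2071
  γ=atan2(-0.4862,0.1936)=-1.1919;  ψ=arccos(-0.3958)=1.9777;  θ1=γ+ψ≈0.7858
rotate P by −φ2: (-0.0135, 0.1505, -0.4862)
  e−x'=0.0835;  (l²−L²−(e−x')²−y'²−z²)/2L = -0.1300
  θ2 = atan2(B,A) + arccos(C/0.4933) = 0.4367
rotate P by −φ3: (0.1371, -0.0636, -0.4862)
  e−x'=-0.0671;  (l²−L²−(e−x')²−y'²−z²)/2L = -0.0247
  γ=atan2(-0.4862,-0.0671)=-1.7079;  ψ=arccos(-0.0502)=1.6211;  θ3=γ+ψ≈-0.0868

θ₁ = 0.7858, θ₂ = 0.4367, θ₃ = -0.0868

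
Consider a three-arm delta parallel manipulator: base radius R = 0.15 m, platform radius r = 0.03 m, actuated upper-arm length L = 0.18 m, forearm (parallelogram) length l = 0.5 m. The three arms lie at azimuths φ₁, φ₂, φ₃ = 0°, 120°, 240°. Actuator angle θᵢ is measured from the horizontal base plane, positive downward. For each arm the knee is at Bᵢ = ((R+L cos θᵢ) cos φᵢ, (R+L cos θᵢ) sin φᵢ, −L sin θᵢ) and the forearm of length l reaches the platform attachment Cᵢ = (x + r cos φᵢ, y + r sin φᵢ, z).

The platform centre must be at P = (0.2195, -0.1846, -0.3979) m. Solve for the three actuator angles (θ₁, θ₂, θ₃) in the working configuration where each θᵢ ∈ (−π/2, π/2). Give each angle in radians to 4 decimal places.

θ₁ = -0.3488, θ₂ = 1.3092, θ₃ = 0.3491

arm 1 (φ=0.0°): x'=0.2195, y'=-0.1846
  e−x'=-0.0995;  (l²−L²−(e−x')²−y'²−z²)/2L = 0.0425
  γ=atan2(-0.3979,-0.0995)=-1.8158;  ψ=arccos(0.1036)=1.4670;  θ1=γ+ψ≈-0.3488
arm 2 (φ=120.0°): x'=-0.2696, y'=-0.0978
  A cos θ + B sin θ = C:  0.3896·cos θ + -0.3979·sin θ = -0.2836
  √(A²+B²)=0.5569;  θ2 = -0.7959+2.1051 ≈ 1.3092
arm 3 (φ=240.0°): x'=0.0501, y'=0.2824
  e−x'=0.0699;  (l²−L²−(e−x')²−y'²−z²)/2L = -0.0704
  θ3 = atan2(B,A) + arccos(C/0.4040) = 0.3491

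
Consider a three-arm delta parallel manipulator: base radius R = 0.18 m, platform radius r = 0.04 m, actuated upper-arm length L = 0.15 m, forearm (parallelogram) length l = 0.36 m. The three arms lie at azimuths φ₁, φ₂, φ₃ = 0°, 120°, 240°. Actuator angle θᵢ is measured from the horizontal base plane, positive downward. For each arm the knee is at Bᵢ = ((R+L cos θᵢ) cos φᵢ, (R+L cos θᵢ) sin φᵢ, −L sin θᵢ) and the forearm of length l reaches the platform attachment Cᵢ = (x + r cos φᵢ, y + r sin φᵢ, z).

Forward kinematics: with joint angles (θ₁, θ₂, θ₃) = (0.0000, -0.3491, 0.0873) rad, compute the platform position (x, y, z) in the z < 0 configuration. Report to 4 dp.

arm 1 at φ=0.0°: ρ1 = 0.2900;  centre 1 = (0.2900, 0.0000, 0.0000)
centre 2 = (0.2810·cos120.0°, 0.2810·sin120.0°, 0.0513) = (-0.1405, 0.2433, 0.0513)
centre 3 = (0.2894·cos240.0°, 0.2894·sin240.0°, -0.0131) = (-0.1447, -0.2507, -0.0131)
eliminate P² terms by subtracting sphere 1 from 2 and 3
linear system: -0.8610x+0.4866y = -0.0025−0.1026z; -0.8694x+-0.5013y = -0.0002−-0.0262z
det = 0.8547;  x = 0.0016+0.0453z,  y = -0.0024+-0.1307z
quadratic in z: (1.0191)z²+(-0.0255)z+(-0.0464)=0, √Δ=0.4357 → z ∈ {-0.2012, 0.2263}; z = -0.2012 (taking z<0)
x = -0.0075, y = 0.0239

(-0.0075, 0.0239, -0.2012)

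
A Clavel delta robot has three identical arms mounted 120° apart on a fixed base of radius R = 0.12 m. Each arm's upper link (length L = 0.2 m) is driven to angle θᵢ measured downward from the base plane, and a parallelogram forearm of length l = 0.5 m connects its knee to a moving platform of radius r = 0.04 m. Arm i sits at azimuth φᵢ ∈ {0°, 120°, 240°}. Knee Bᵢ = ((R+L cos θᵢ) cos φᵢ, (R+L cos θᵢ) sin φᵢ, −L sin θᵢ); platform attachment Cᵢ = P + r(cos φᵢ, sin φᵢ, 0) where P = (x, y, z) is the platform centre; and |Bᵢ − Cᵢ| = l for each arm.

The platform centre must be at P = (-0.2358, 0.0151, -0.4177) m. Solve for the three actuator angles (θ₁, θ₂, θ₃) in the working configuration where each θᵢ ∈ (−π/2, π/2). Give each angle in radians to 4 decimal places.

φ1=0.0° → target in arm frame (-0.2358, 0.0151)
  A cos θ + B sin θ = C:  0.3158·cos θ + -0.4177·sin θ = -0.1611
  θ1 = atan2(B,A) + arccos(C/0.5236) = 0.9600
arm 2 (φ=120.0°): x'=0.1310, y'=0.1967
  e−x'=-0.0510;  (l²−L²−(e−x')²−y'²−z²)/2L = -0.0144
  √(A²+B²)=0.4208;  θ2 = -1.6922+1.6049 ≈ -0.0873
rotate P by −φ3: (0.1048, -0.2118, -0.4177)
  e−x'=-0.0248;  (l²−L²−(e−x')²−y'²−z²)/2L = -0.0248
  √(A²+B²)=0.4184;  θ3 = -1.6302+1.6302 ≈ 0.0000

θ₁ = 0.9600, θ₂ = -0.0873, θ₃ = 0.0000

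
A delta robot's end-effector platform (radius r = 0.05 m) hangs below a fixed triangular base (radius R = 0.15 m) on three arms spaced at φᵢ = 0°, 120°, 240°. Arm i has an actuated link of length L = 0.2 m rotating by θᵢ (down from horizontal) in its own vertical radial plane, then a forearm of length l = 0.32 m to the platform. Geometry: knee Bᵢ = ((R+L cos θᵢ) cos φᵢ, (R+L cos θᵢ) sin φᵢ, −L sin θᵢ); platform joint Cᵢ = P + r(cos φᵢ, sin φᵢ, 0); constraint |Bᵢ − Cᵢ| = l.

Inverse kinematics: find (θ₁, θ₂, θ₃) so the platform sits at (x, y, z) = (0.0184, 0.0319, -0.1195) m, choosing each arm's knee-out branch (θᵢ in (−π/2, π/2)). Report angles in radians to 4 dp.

φ1=0.0° → target in arm frame (0.0184, 0.0319)
  e−x'=0.0816;  (l²−L²−(e−x')²−y'²−z²)/2L = 0.1011
  √(A²+B²)=0.1447;  θ1 = -0.9717+0.7972 ≈ -0.1745
φ2=120.0° → target in arm frame (0.0184, -0.0319)
  e−x'=0.0816;  (l²−L²−(e−x')²−y'²−z²)/2L = 0.1011
  γ=atan2(-0.1195,0.0816)=-0.9718;  ψ=arccos(0.6989)=0.7969;  θ2=γ+ψ≈-0.1749
φ3=240.0° → target in arm frame (-0.0368, 0.0000)
  A cos θ + B sin θ = C:  0.1368·cos θ + -0.1195·sin θ = 0.0735
  γ=atan2(-0.1195,0.1368)=-0.7179;  ψ=arccos(0.4046)=1.1543;  θ3=γ+ψ≈0.4364

θ₁ = -0.1745, θ₂ = -0.1749, θ₃ = 0.4364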